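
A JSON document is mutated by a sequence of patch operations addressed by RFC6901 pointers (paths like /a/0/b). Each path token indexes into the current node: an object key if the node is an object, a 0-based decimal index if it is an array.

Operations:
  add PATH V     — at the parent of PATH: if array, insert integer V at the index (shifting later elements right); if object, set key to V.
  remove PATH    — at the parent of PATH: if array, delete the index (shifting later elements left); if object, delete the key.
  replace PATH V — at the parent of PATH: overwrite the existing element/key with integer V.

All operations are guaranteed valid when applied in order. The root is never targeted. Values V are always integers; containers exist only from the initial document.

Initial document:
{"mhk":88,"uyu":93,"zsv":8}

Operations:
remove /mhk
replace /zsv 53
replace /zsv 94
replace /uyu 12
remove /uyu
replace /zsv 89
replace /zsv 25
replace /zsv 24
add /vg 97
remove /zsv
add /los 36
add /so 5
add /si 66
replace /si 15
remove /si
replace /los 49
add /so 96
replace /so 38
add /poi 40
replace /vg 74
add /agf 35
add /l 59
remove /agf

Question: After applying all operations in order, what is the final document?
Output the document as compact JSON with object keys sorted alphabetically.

Answer: {"l":59,"los":49,"poi":40,"so":38,"vg":74}

Derivation:
After op 1 (remove /mhk): {"uyu":93,"zsv":8}
After op 2 (replace /zsv 53): {"uyu":93,"zsv":53}
After op 3 (replace /zsv 94): {"uyu":93,"zsv":94}
After op 4 (replace /uyu 12): {"uyu":12,"zsv":94}
After op 5 (remove /uyu): {"zsv":94}
After op 6 (replace /zsv 89): {"zsv":89}
After op 7 (replace /zsv 25): {"zsv":25}
After op 8 (replace /zsv 24): {"zsv":24}
After op 9 (add /vg 97): {"vg":97,"zsv":24}
After op 10 (remove /zsv): {"vg":97}
After op 11 (add /los 36): {"los":36,"vg":97}
After op 12 (add /so 5): {"los":36,"so":5,"vg":97}
After op 13 (add /si 66): {"los":36,"si":66,"so":5,"vg":97}
After op 14 (replace /si 15): {"los":36,"si":15,"so":5,"vg":97}
After op 15 (remove /si): {"los":36,"so":5,"vg":97}
After op 16 (replace /los 49): {"los":49,"so":5,"vg":97}
After op 17 (add /so 96): {"los":49,"so":96,"vg":97}
After op 18 (replace /so 38): {"los":49,"so":38,"vg":97}
After op 19 (add /poi 40): {"los":49,"poi":40,"so":38,"vg":97}
After op 20 (replace /vg 74): {"los":49,"poi":40,"so":38,"vg":74}
After op 21 (add /agf 35): {"agf":35,"los":49,"poi":40,"so":38,"vg":74}
After op 22 (add /l 59): {"agf":35,"l":59,"los":49,"poi":40,"so":38,"vg":74}
After op 23 (remove /agf): {"l":59,"los":49,"poi":40,"so":38,"vg":74}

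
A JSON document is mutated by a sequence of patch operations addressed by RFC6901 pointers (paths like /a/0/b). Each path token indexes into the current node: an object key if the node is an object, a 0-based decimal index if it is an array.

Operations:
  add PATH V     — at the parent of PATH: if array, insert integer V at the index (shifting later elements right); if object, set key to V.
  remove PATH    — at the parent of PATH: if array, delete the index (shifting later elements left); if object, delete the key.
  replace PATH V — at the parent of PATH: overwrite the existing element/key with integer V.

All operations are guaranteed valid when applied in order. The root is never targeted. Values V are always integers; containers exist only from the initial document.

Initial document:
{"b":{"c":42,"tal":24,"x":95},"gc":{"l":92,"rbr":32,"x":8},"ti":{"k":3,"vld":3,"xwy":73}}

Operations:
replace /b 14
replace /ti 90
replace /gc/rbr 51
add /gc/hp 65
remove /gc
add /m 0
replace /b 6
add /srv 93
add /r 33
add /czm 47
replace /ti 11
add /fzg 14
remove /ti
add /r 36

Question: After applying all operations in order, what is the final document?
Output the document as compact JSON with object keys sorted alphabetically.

After op 1 (replace /b 14): {"b":14,"gc":{"l":92,"rbr":32,"x":8},"ti":{"k":3,"vld":3,"xwy":73}}
After op 2 (replace /ti 90): {"b":14,"gc":{"l":92,"rbr":32,"x":8},"ti":90}
After op 3 (replace /gc/rbr 51): {"b":14,"gc":{"l":92,"rbr":51,"x":8},"ti":90}
After op 4 (add /gc/hp 65): {"b":14,"gc":{"hp":65,"l":92,"rbr":51,"x":8},"ti":90}
After op 5 (remove /gc): {"b":14,"ti":90}
After op 6 (add /m 0): {"b":14,"m":0,"ti":90}
After op 7 (replace /b 6): {"b":6,"m":0,"ti":90}
After op 8 (add /srv 93): {"b":6,"m":0,"srv":93,"ti":90}
After op 9 (add /r 33): {"b":6,"m":0,"r":33,"srv":93,"ti":90}
After op 10 (add /czm 47): {"b":6,"czm":47,"m":0,"r":33,"srv":93,"ti":90}
After op 11 (replace /ti 11): {"b":6,"czm":47,"m":0,"r":33,"srv":93,"ti":11}
After op 12 (add /fzg 14): {"b":6,"czm":47,"fzg":14,"m":0,"r":33,"srv":93,"ti":11}
After op 13 (remove /ti): {"b":6,"czm":47,"fzg":14,"m":0,"r":33,"srv":93}
After op 14 (add /r 36): {"b":6,"czm":47,"fzg":14,"m":0,"r":36,"srv":93}

Answer: {"b":6,"czm":47,"fzg":14,"m":0,"r":36,"srv":93}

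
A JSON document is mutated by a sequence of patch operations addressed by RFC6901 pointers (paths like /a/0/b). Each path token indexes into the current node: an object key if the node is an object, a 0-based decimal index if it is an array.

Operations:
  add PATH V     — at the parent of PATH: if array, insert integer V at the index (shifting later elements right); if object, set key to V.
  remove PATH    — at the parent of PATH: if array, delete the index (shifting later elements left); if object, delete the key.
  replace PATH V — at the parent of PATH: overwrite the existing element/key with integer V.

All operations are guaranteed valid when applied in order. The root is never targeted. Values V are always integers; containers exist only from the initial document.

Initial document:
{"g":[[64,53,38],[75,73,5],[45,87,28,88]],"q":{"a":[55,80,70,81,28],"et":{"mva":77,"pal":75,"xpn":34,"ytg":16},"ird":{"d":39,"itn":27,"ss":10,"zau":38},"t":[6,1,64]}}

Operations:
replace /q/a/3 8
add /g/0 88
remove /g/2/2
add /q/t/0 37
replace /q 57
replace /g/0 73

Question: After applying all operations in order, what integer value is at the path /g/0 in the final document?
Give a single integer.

Answer: 73

Derivation:
After op 1 (replace /q/a/3 8): {"g":[[64,53,38],[75,73,5],[45,87,28,88]],"q":{"a":[55,80,70,8,28],"et":{"mva":77,"pal":75,"xpn":34,"ytg":16},"ird":{"d":39,"itn":27,"ss":10,"zau":38},"t":[6,1,64]}}
After op 2 (add /g/0 88): {"g":[88,[64,53,38],[75,73,5],[45,87,28,88]],"q":{"a":[55,80,70,8,28],"et":{"mva":77,"pal":75,"xpn":34,"ytg":16},"ird":{"d":39,"itn":27,"ss":10,"zau":38},"t":[6,1,64]}}
After op 3 (remove /g/2/2): {"g":[88,[64,53,38],[75,73],[45,87,28,88]],"q":{"a":[55,80,70,8,28],"et":{"mva":77,"pal":75,"xpn":34,"ytg":16},"ird":{"d":39,"itn":27,"ss":10,"zau":38},"t":[6,1,64]}}
After op 4 (add /q/t/0 37): {"g":[88,[64,53,38],[75,73],[45,87,28,88]],"q":{"a":[55,80,70,8,28],"et":{"mva":77,"pal":75,"xpn":34,"ytg":16},"ird":{"d":39,"itn":27,"ss":10,"zau":38},"t":[37,6,1,64]}}
After op 5 (replace /q 57): {"g":[88,[64,53,38],[75,73],[45,87,28,88]],"q":57}
After op 6 (replace /g/0 73): {"g":[73,[64,53,38],[75,73],[45,87,28,88]],"q":57}
Value at /g/0: 73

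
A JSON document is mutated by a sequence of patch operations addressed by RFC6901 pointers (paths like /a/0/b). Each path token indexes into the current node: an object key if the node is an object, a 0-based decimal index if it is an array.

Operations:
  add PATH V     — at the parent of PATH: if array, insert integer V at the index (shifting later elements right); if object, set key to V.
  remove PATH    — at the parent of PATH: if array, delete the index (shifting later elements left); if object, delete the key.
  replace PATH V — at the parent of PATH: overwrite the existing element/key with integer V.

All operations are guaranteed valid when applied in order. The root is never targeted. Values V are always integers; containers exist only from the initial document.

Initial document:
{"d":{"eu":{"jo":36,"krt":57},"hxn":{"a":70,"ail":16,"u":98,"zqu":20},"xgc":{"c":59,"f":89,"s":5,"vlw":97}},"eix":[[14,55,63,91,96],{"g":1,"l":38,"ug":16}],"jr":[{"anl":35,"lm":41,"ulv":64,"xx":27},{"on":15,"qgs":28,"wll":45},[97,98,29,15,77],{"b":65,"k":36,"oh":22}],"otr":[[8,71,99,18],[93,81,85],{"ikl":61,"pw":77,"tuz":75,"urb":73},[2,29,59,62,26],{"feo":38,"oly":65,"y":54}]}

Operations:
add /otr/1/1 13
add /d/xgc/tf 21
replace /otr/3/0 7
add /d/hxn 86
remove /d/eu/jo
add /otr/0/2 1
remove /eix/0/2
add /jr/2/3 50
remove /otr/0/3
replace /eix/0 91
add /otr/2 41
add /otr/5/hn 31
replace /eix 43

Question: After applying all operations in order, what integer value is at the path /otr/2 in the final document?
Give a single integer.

After op 1 (add /otr/1/1 13): {"d":{"eu":{"jo":36,"krt":57},"hxn":{"a":70,"ail":16,"u":98,"zqu":20},"xgc":{"c":59,"f":89,"s":5,"vlw":97}},"eix":[[14,55,63,91,96],{"g":1,"l":38,"ug":16}],"jr":[{"anl":35,"lm":41,"ulv":64,"xx":27},{"on":15,"qgs":28,"wll":45},[97,98,29,15,77],{"b":65,"k":36,"oh":22}],"otr":[[8,71,99,18],[93,13,81,85],{"ikl":61,"pw":77,"tuz":75,"urb":73},[2,29,59,62,26],{"feo":38,"oly":65,"y":54}]}
After op 2 (add /d/xgc/tf 21): {"d":{"eu":{"jo":36,"krt":57},"hxn":{"a":70,"ail":16,"u":98,"zqu":20},"xgc":{"c":59,"f":89,"s":5,"tf":21,"vlw":97}},"eix":[[14,55,63,91,96],{"g":1,"l":38,"ug":16}],"jr":[{"anl":35,"lm":41,"ulv":64,"xx":27},{"on":15,"qgs":28,"wll":45},[97,98,29,15,77],{"b":65,"k":36,"oh":22}],"otr":[[8,71,99,18],[93,13,81,85],{"ikl":61,"pw":77,"tuz":75,"urb":73},[2,29,59,62,26],{"feo":38,"oly":65,"y":54}]}
After op 3 (replace /otr/3/0 7): {"d":{"eu":{"jo":36,"krt":57},"hxn":{"a":70,"ail":16,"u":98,"zqu":20},"xgc":{"c":59,"f":89,"s":5,"tf":21,"vlw":97}},"eix":[[14,55,63,91,96],{"g":1,"l":38,"ug":16}],"jr":[{"anl":35,"lm":41,"ulv":64,"xx":27},{"on":15,"qgs":28,"wll":45},[97,98,29,15,77],{"b":65,"k":36,"oh":22}],"otr":[[8,71,99,18],[93,13,81,85],{"ikl":61,"pw":77,"tuz":75,"urb":73},[7,29,59,62,26],{"feo":38,"oly":65,"y":54}]}
After op 4 (add /d/hxn 86): {"d":{"eu":{"jo":36,"krt":57},"hxn":86,"xgc":{"c":59,"f":89,"s":5,"tf":21,"vlw":97}},"eix":[[14,55,63,91,96],{"g":1,"l":38,"ug":16}],"jr":[{"anl":35,"lm":41,"ulv":64,"xx":27},{"on":15,"qgs":28,"wll":45},[97,98,29,15,77],{"b":65,"k":36,"oh":22}],"otr":[[8,71,99,18],[93,13,81,85],{"ikl":61,"pw":77,"tuz":75,"urb":73},[7,29,59,62,26],{"feo":38,"oly":65,"y":54}]}
After op 5 (remove /d/eu/jo): {"d":{"eu":{"krt":57},"hxn":86,"xgc":{"c":59,"f":89,"s":5,"tf":21,"vlw":97}},"eix":[[14,55,63,91,96],{"g":1,"l":38,"ug":16}],"jr":[{"anl":35,"lm":41,"ulv":64,"xx":27},{"on":15,"qgs":28,"wll":45},[97,98,29,15,77],{"b":65,"k":36,"oh":22}],"otr":[[8,71,99,18],[93,13,81,85],{"ikl":61,"pw":77,"tuz":75,"urb":73},[7,29,59,62,26],{"feo":38,"oly":65,"y":54}]}
After op 6 (add /otr/0/2 1): {"d":{"eu":{"krt":57},"hxn":86,"xgc":{"c":59,"f":89,"s":5,"tf":21,"vlw":97}},"eix":[[14,55,63,91,96],{"g":1,"l":38,"ug":16}],"jr":[{"anl":35,"lm":41,"ulv":64,"xx":27},{"on":15,"qgs":28,"wll":45},[97,98,29,15,77],{"b":65,"k":36,"oh":22}],"otr":[[8,71,1,99,18],[93,13,81,85],{"ikl":61,"pw":77,"tuz":75,"urb":73},[7,29,59,62,26],{"feo":38,"oly":65,"y":54}]}
After op 7 (remove /eix/0/2): {"d":{"eu":{"krt":57},"hxn":86,"xgc":{"c":59,"f":89,"s":5,"tf":21,"vlw":97}},"eix":[[14,55,91,96],{"g":1,"l":38,"ug":16}],"jr":[{"anl":35,"lm":41,"ulv":64,"xx":27},{"on":15,"qgs":28,"wll":45},[97,98,29,15,77],{"b":65,"k":36,"oh":22}],"otr":[[8,71,1,99,18],[93,13,81,85],{"ikl":61,"pw":77,"tuz":75,"urb":73},[7,29,59,62,26],{"feo":38,"oly":65,"y":54}]}
After op 8 (add /jr/2/3 50): {"d":{"eu":{"krt":57},"hxn":86,"xgc":{"c":59,"f":89,"s":5,"tf":21,"vlw":97}},"eix":[[14,55,91,96],{"g":1,"l":38,"ug":16}],"jr":[{"anl":35,"lm":41,"ulv":64,"xx":27},{"on":15,"qgs":28,"wll":45},[97,98,29,50,15,77],{"b":65,"k":36,"oh":22}],"otr":[[8,71,1,99,18],[93,13,81,85],{"ikl":61,"pw":77,"tuz":75,"urb":73},[7,29,59,62,26],{"feo":38,"oly":65,"y":54}]}
After op 9 (remove /otr/0/3): {"d":{"eu":{"krt":57},"hxn":86,"xgc":{"c":59,"f":89,"s":5,"tf":21,"vlw":97}},"eix":[[14,55,91,96],{"g":1,"l":38,"ug":16}],"jr":[{"anl":35,"lm":41,"ulv":64,"xx":27},{"on":15,"qgs":28,"wll":45},[97,98,29,50,15,77],{"b":65,"k":36,"oh":22}],"otr":[[8,71,1,18],[93,13,81,85],{"ikl":61,"pw":77,"tuz":75,"urb":73},[7,29,59,62,26],{"feo":38,"oly":65,"y":54}]}
After op 10 (replace /eix/0 91): {"d":{"eu":{"krt":57},"hxn":86,"xgc":{"c":59,"f":89,"s":5,"tf":21,"vlw":97}},"eix":[91,{"g":1,"l":38,"ug":16}],"jr":[{"anl":35,"lm":41,"ulv":64,"xx":27},{"on":15,"qgs":28,"wll":45},[97,98,29,50,15,77],{"b":65,"k":36,"oh":22}],"otr":[[8,71,1,18],[93,13,81,85],{"ikl":61,"pw":77,"tuz":75,"urb":73},[7,29,59,62,26],{"feo":38,"oly":65,"y":54}]}
After op 11 (add /otr/2 41): {"d":{"eu":{"krt":57},"hxn":86,"xgc":{"c":59,"f":89,"s":5,"tf":21,"vlw":97}},"eix":[91,{"g":1,"l":38,"ug":16}],"jr":[{"anl":35,"lm":41,"ulv":64,"xx":27},{"on":15,"qgs":28,"wll":45},[97,98,29,50,15,77],{"b":65,"k":36,"oh":22}],"otr":[[8,71,1,18],[93,13,81,85],41,{"ikl":61,"pw":77,"tuz":75,"urb":73},[7,29,59,62,26],{"feo":38,"oly":65,"y":54}]}
After op 12 (add /otr/5/hn 31): {"d":{"eu":{"krt":57},"hxn":86,"xgc":{"c":59,"f":89,"s":5,"tf":21,"vlw":97}},"eix":[91,{"g":1,"l":38,"ug":16}],"jr":[{"anl":35,"lm":41,"ulv":64,"xx":27},{"on":15,"qgs":28,"wll":45},[97,98,29,50,15,77],{"b":65,"k":36,"oh":22}],"otr":[[8,71,1,18],[93,13,81,85],41,{"ikl":61,"pw":77,"tuz":75,"urb":73},[7,29,59,62,26],{"feo":38,"hn":31,"oly":65,"y":54}]}
After op 13 (replace /eix 43): {"d":{"eu":{"krt":57},"hxn":86,"xgc":{"c":59,"f":89,"s":5,"tf":21,"vlw":97}},"eix":43,"jr":[{"anl":35,"lm":41,"ulv":64,"xx":27},{"on":15,"qgs":28,"wll":45},[97,98,29,50,15,77],{"b":65,"k":36,"oh":22}],"otr":[[8,71,1,18],[93,13,81,85],41,{"ikl":61,"pw":77,"tuz":75,"urb":73},[7,29,59,62,26],{"feo":38,"hn":31,"oly":65,"y":54}]}
Value at /otr/2: 41

Answer: 41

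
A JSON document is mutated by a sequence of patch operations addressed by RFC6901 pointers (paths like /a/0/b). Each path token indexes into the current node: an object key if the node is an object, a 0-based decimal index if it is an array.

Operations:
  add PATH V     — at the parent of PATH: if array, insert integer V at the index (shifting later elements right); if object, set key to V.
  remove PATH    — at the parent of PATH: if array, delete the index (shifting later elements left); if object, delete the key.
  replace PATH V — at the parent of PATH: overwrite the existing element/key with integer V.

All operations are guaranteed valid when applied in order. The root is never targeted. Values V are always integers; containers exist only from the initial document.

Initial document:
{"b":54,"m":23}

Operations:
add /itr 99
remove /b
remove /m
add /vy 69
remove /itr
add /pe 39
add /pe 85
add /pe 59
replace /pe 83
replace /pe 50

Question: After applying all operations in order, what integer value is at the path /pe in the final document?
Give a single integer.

After op 1 (add /itr 99): {"b":54,"itr":99,"m":23}
After op 2 (remove /b): {"itr":99,"m":23}
After op 3 (remove /m): {"itr":99}
After op 4 (add /vy 69): {"itr":99,"vy":69}
After op 5 (remove /itr): {"vy":69}
After op 6 (add /pe 39): {"pe":39,"vy":69}
After op 7 (add /pe 85): {"pe":85,"vy":69}
After op 8 (add /pe 59): {"pe":59,"vy":69}
After op 9 (replace /pe 83): {"pe":83,"vy":69}
After op 10 (replace /pe 50): {"pe":50,"vy":69}
Value at /pe: 50

Answer: 50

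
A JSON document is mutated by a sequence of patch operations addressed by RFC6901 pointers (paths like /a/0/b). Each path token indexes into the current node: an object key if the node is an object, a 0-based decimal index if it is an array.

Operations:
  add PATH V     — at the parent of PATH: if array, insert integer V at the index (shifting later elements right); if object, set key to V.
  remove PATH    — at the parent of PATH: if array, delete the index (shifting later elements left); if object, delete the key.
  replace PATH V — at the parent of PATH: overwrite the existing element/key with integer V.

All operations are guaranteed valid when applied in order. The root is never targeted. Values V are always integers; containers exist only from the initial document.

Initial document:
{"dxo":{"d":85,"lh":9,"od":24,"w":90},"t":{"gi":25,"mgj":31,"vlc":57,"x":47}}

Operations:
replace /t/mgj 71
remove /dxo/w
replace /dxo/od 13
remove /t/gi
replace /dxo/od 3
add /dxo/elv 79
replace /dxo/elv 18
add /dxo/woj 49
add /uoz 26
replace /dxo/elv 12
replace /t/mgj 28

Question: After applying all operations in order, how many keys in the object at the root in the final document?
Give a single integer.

After op 1 (replace /t/mgj 71): {"dxo":{"d":85,"lh":9,"od":24,"w":90},"t":{"gi":25,"mgj":71,"vlc":57,"x":47}}
After op 2 (remove /dxo/w): {"dxo":{"d":85,"lh":9,"od":24},"t":{"gi":25,"mgj":71,"vlc":57,"x":47}}
After op 3 (replace /dxo/od 13): {"dxo":{"d":85,"lh":9,"od":13},"t":{"gi":25,"mgj":71,"vlc":57,"x":47}}
After op 4 (remove /t/gi): {"dxo":{"d":85,"lh":9,"od":13},"t":{"mgj":71,"vlc":57,"x":47}}
After op 5 (replace /dxo/od 3): {"dxo":{"d":85,"lh":9,"od":3},"t":{"mgj":71,"vlc":57,"x":47}}
After op 6 (add /dxo/elv 79): {"dxo":{"d":85,"elv":79,"lh":9,"od":3},"t":{"mgj":71,"vlc":57,"x":47}}
After op 7 (replace /dxo/elv 18): {"dxo":{"d":85,"elv":18,"lh":9,"od":3},"t":{"mgj":71,"vlc":57,"x":47}}
After op 8 (add /dxo/woj 49): {"dxo":{"d":85,"elv":18,"lh":9,"od":3,"woj":49},"t":{"mgj":71,"vlc":57,"x":47}}
After op 9 (add /uoz 26): {"dxo":{"d":85,"elv":18,"lh":9,"od":3,"woj":49},"t":{"mgj":71,"vlc":57,"x":47},"uoz":26}
After op 10 (replace /dxo/elv 12): {"dxo":{"d":85,"elv":12,"lh":9,"od":3,"woj":49},"t":{"mgj":71,"vlc":57,"x":47},"uoz":26}
After op 11 (replace /t/mgj 28): {"dxo":{"d":85,"elv":12,"lh":9,"od":3,"woj":49},"t":{"mgj":28,"vlc":57,"x":47},"uoz":26}
Size at the root: 3

Answer: 3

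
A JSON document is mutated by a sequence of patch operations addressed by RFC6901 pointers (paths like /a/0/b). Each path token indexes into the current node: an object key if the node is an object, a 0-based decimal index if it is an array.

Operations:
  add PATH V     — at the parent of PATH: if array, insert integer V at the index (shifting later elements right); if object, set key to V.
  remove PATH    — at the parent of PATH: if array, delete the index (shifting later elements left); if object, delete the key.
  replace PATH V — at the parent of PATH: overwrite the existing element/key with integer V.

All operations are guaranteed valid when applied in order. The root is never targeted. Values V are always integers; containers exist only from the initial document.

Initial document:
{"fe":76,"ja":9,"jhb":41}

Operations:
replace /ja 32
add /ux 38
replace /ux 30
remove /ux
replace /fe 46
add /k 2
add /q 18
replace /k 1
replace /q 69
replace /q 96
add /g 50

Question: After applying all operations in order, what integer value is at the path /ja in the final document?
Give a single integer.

After op 1 (replace /ja 32): {"fe":76,"ja":32,"jhb":41}
After op 2 (add /ux 38): {"fe":76,"ja":32,"jhb":41,"ux":38}
After op 3 (replace /ux 30): {"fe":76,"ja":32,"jhb":41,"ux":30}
After op 4 (remove /ux): {"fe":76,"ja":32,"jhb":41}
After op 5 (replace /fe 46): {"fe":46,"ja":32,"jhb":41}
After op 6 (add /k 2): {"fe":46,"ja":32,"jhb":41,"k":2}
After op 7 (add /q 18): {"fe":46,"ja":32,"jhb":41,"k":2,"q":18}
After op 8 (replace /k 1): {"fe":46,"ja":32,"jhb":41,"k":1,"q":18}
After op 9 (replace /q 69): {"fe":46,"ja":32,"jhb":41,"k":1,"q":69}
After op 10 (replace /q 96): {"fe":46,"ja":32,"jhb":41,"k":1,"q":96}
After op 11 (add /g 50): {"fe":46,"g":50,"ja":32,"jhb":41,"k":1,"q":96}
Value at /ja: 32

Answer: 32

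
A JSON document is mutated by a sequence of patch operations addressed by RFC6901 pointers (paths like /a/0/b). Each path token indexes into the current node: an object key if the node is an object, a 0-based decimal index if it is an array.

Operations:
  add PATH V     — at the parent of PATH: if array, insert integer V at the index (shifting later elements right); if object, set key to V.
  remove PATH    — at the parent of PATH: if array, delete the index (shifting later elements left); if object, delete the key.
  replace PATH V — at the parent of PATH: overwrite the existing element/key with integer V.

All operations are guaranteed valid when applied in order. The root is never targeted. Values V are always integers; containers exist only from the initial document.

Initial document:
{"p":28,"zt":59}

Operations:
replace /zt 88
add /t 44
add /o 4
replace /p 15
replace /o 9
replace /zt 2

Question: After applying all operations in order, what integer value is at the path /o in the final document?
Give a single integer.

After op 1 (replace /zt 88): {"p":28,"zt":88}
After op 2 (add /t 44): {"p":28,"t":44,"zt":88}
After op 3 (add /o 4): {"o":4,"p":28,"t":44,"zt":88}
After op 4 (replace /p 15): {"o":4,"p":15,"t":44,"zt":88}
After op 5 (replace /o 9): {"o":9,"p":15,"t":44,"zt":88}
After op 6 (replace /zt 2): {"o":9,"p":15,"t":44,"zt":2}
Value at /o: 9

Answer: 9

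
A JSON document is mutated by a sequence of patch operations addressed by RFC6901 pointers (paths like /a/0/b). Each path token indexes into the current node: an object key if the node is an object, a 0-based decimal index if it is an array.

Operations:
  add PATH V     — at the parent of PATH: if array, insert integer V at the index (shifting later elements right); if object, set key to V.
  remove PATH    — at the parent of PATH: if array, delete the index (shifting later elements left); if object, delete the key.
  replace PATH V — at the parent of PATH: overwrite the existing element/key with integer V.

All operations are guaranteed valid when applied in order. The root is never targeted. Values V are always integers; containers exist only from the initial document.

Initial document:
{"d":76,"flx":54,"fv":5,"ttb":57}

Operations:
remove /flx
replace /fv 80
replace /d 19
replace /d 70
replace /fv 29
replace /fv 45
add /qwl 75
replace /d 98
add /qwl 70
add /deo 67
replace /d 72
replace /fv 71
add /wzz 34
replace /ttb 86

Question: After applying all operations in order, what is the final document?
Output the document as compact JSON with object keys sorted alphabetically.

Answer: {"d":72,"deo":67,"fv":71,"qwl":70,"ttb":86,"wzz":34}

Derivation:
After op 1 (remove /flx): {"d":76,"fv":5,"ttb":57}
After op 2 (replace /fv 80): {"d":76,"fv":80,"ttb":57}
After op 3 (replace /d 19): {"d":19,"fv":80,"ttb":57}
After op 4 (replace /d 70): {"d":70,"fv":80,"ttb":57}
After op 5 (replace /fv 29): {"d":70,"fv":29,"ttb":57}
After op 6 (replace /fv 45): {"d":70,"fv":45,"ttb":57}
After op 7 (add /qwl 75): {"d":70,"fv":45,"qwl":75,"ttb":57}
After op 8 (replace /d 98): {"d":98,"fv":45,"qwl":75,"ttb":57}
After op 9 (add /qwl 70): {"d":98,"fv":45,"qwl":70,"ttb":57}
After op 10 (add /deo 67): {"d":98,"deo":67,"fv":45,"qwl":70,"ttb":57}
After op 11 (replace /d 72): {"d":72,"deo":67,"fv":45,"qwl":70,"ttb":57}
After op 12 (replace /fv 71): {"d":72,"deo":67,"fv":71,"qwl":70,"ttb":57}
After op 13 (add /wzz 34): {"d":72,"deo":67,"fv":71,"qwl":70,"ttb":57,"wzz":34}
After op 14 (replace /ttb 86): {"d":72,"deo":67,"fv":71,"qwl":70,"ttb":86,"wzz":34}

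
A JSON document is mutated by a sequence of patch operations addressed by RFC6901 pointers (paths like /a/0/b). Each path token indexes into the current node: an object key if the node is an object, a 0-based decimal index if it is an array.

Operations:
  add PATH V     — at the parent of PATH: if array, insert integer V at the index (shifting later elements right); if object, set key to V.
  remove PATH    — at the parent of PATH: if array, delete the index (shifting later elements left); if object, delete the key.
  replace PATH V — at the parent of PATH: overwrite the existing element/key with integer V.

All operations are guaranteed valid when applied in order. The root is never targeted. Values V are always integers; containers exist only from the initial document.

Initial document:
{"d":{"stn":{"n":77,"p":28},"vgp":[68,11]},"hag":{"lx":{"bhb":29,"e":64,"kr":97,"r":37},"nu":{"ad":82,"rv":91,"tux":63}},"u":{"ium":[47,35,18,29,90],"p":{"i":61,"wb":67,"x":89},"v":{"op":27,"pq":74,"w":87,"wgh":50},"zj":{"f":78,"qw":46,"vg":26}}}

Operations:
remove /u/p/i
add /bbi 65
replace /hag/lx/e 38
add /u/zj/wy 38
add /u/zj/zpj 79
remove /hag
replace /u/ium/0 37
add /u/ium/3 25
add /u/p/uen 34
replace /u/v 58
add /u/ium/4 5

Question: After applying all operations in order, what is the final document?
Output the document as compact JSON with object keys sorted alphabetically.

Answer: {"bbi":65,"d":{"stn":{"n":77,"p":28},"vgp":[68,11]},"u":{"ium":[37,35,18,25,5,29,90],"p":{"uen":34,"wb":67,"x":89},"v":58,"zj":{"f":78,"qw":46,"vg":26,"wy":38,"zpj":79}}}

Derivation:
After op 1 (remove /u/p/i): {"d":{"stn":{"n":77,"p":28},"vgp":[68,11]},"hag":{"lx":{"bhb":29,"e":64,"kr":97,"r":37},"nu":{"ad":82,"rv":91,"tux":63}},"u":{"ium":[47,35,18,29,90],"p":{"wb":67,"x":89},"v":{"op":27,"pq":74,"w":87,"wgh":50},"zj":{"f":78,"qw":46,"vg":26}}}
After op 2 (add /bbi 65): {"bbi":65,"d":{"stn":{"n":77,"p":28},"vgp":[68,11]},"hag":{"lx":{"bhb":29,"e":64,"kr":97,"r":37},"nu":{"ad":82,"rv":91,"tux":63}},"u":{"ium":[47,35,18,29,90],"p":{"wb":67,"x":89},"v":{"op":27,"pq":74,"w":87,"wgh":50},"zj":{"f":78,"qw":46,"vg":26}}}
After op 3 (replace /hag/lx/e 38): {"bbi":65,"d":{"stn":{"n":77,"p":28},"vgp":[68,11]},"hag":{"lx":{"bhb":29,"e":38,"kr":97,"r":37},"nu":{"ad":82,"rv":91,"tux":63}},"u":{"ium":[47,35,18,29,90],"p":{"wb":67,"x":89},"v":{"op":27,"pq":74,"w":87,"wgh":50},"zj":{"f":78,"qw":46,"vg":26}}}
After op 4 (add /u/zj/wy 38): {"bbi":65,"d":{"stn":{"n":77,"p":28},"vgp":[68,11]},"hag":{"lx":{"bhb":29,"e":38,"kr":97,"r":37},"nu":{"ad":82,"rv":91,"tux":63}},"u":{"ium":[47,35,18,29,90],"p":{"wb":67,"x":89},"v":{"op":27,"pq":74,"w":87,"wgh":50},"zj":{"f":78,"qw":46,"vg":26,"wy":38}}}
After op 5 (add /u/zj/zpj 79): {"bbi":65,"d":{"stn":{"n":77,"p":28},"vgp":[68,11]},"hag":{"lx":{"bhb":29,"e":38,"kr":97,"r":37},"nu":{"ad":82,"rv":91,"tux":63}},"u":{"ium":[47,35,18,29,90],"p":{"wb":67,"x":89},"v":{"op":27,"pq":74,"w":87,"wgh":50},"zj":{"f":78,"qw":46,"vg":26,"wy":38,"zpj":79}}}
After op 6 (remove /hag): {"bbi":65,"d":{"stn":{"n":77,"p":28},"vgp":[68,11]},"u":{"ium":[47,35,18,29,90],"p":{"wb":67,"x":89},"v":{"op":27,"pq":74,"w":87,"wgh":50},"zj":{"f":78,"qw":46,"vg":26,"wy":38,"zpj":79}}}
After op 7 (replace /u/ium/0 37): {"bbi":65,"d":{"stn":{"n":77,"p":28},"vgp":[68,11]},"u":{"ium":[37,35,18,29,90],"p":{"wb":67,"x":89},"v":{"op":27,"pq":74,"w":87,"wgh":50},"zj":{"f":78,"qw":46,"vg":26,"wy":38,"zpj":79}}}
After op 8 (add /u/ium/3 25): {"bbi":65,"d":{"stn":{"n":77,"p":28},"vgp":[68,11]},"u":{"ium":[37,35,18,25,29,90],"p":{"wb":67,"x":89},"v":{"op":27,"pq":74,"w":87,"wgh":50},"zj":{"f":78,"qw":46,"vg":26,"wy":38,"zpj":79}}}
After op 9 (add /u/p/uen 34): {"bbi":65,"d":{"stn":{"n":77,"p":28},"vgp":[68,11]},"u":{"ium":[37,35,18,25,29,90],"p":{"uen":34,"wb":67,"x":89},"v":{"op":27,"pq":74,"w":87,"wgh":50},"zj":{"f":78,"qw":46,"vg":26,"wy":38,"zpj":79}}}
After op 10 (replace /u/v 58): {"bbi":65,"d":{"stn":{"n":77,"p":28},"vgp":[68,11]},"u":{"ium":[37,35,18,25,29,90],"p":{"uen":34,"wb":67,"x":89},"v":58,"zj":{"f":78,"qw":46,"vg":26,"wy":38,"zpj":79}}}
After op 11 (add /u/ium/4 5): {"bbi":65,"d":{"stn":{"n":77,"p":28},"vgp":[68,11]},"u":{"ium":[37,35,18,25,5,29,90],"p":{"uen":34,"wb":67,"x":89},"v":58,"zj":{"f":78,"qw":46,"vg":26,"wy":38,"zpj":79}}}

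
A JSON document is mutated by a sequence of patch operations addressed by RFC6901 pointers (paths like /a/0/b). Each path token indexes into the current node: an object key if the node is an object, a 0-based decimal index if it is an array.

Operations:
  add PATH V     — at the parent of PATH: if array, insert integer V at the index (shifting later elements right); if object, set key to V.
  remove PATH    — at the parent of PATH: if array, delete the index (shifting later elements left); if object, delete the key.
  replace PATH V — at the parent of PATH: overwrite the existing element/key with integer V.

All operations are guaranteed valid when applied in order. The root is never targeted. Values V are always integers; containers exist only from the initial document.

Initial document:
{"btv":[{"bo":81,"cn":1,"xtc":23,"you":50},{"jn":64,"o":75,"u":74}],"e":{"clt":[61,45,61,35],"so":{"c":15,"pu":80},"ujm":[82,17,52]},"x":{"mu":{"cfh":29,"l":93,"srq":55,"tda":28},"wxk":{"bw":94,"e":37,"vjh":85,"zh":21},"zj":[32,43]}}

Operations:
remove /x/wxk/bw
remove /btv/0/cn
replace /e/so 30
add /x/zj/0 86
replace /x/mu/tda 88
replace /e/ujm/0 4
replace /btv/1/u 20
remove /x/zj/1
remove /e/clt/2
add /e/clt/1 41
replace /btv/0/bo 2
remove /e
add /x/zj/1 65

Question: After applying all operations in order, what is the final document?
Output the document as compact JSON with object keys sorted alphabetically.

Answer: {"btv":[{"bo":2,"xtc":23,"you":50},{"jn":64,"o":75,"u":20}],"x":{"mu":{"cfh":29,"l":93,"srq":55,"tda":88},"wxk":{"e":37,"vjh":85,"zh":21},"zj":[86,65,43]}}

Derivation:
After op 1 (remove /x/wxk/bw): {"btv":[{"bo":81,"cn":1,"xtc":23,"you":50},{"jn":64,"o":75,"u":74}],"e":{"clt":[61,45,61,35],"so":{"c":15,"pu":80},"ujm":[82,17,52]},"x":{"mu":{"cfh":29,"l":93,"srq":55,"tda":28},"wxk":{"e":37,"vjh":85,"zh":21},"zj":[32,43]}}
After op 2 (remove /btv/0/cn): {"btv":[{"bo":81,"xtc":23,"you":50},{"jn":64,"o":75,"u":74}],"e":{"clt":[61,45,61,35],"so":{"c":15,"pu":80},"ujm":[82,17,52]},"x":{"mu":{"cfh":29,"l":93,"srq":55,"tda":28},"wxk":{"e":37,"vjh":85,"zh":21},"zj":[32,43]}}
After op 3 (replace /e/so 30): {"btv":[{"bo":81,"xtc":23,"you":50},{"jn":64,"o":75,"u":74}],"e":{"clt":[61,45,61,35],"so":30,"ujm":[82,17,52]},"x":{"mu":{"cfh":29,"l":93,"srq":55,"tda":28},"wxk":{"e":37,"vjh":85,"zh":21},"zj":[32,43]}}
After op 4 (add /x/zj/0 86): {"btv":[{"bo":81,"xtc":23,"you":50},{"jn":64,"o":75,"u":74}],"e":{"clt":[61,45,61,35],"so":30,"ujm":[82,17,52]},"x":{"mu":{"cfh":29,"l":93,"srq":55,"tda":28},"wxk":{"e":37,"vjh":85,"zh":21},"zj":[86,32,43]}}
After op 5 (replace /x/mu/tda 88): {"btv":[{"bo":81,"xtc":23,"you":50},{"jn":64,"o":75,"u":74}],"e":{"clt":[61,45,61,35],"so":30,"ujm":[82,17,52]},"x":{"mu":{"cfh":29,"l":93,"srq":55,"tda":88},"wxk":{"e":37,"vjh":85,"zh":21},"zj":[86,32,43]}}
After op 6 (replace /e/ujm/0 4): {"btv":[{"bo":81,"xtc":23,"you":50},{"jn":64,"o":75,"u":74}],"e":{"clt":[61,45,61,35],"so":30,"ujm":[4,17,52]},"x":{"mu":{"cfh":29,"l":93,"srq":55,"tda":88},"wxk":{"e":37,"vjh":85,"zh":21},"zj":[86,32,43]}}
After op 7 (replace /btv/1/u 20): {"btv":[{"bo":81,"xtc":23,"you":50},{"jn":64,"o":75,"u":20}],"e":{"clt":[61,45,61,35],"so":30,"ujm":[4,17,52]},"x":{"mu":{"cfh":29,"l":93,"srq":55,"tda":88},"wxk":{"e":37,"vjh":85,"zh":21},"zj":[86,32,43]}}
After op 8 (remove /x/zj/1): {"btv":[{"bo":81,"xtc":23,"you":50},{"jn":64,"o":75,"u":20}],"e":{"clt":[61,45,61,35],"so":30,"ujm":[4,17,52]},"x":{"mu":{"cfh":29,"l":93,"srq":55,"tda":88},"wxk":{"e":37,"vjh":85,"zh":21},"zj":[86,43]}}
After op 9 (remove /e/clt/2): {"btv":[{"bo":81,"xtc":23,"you":50},{"jn":64,"o":75,"u":20}],"e":{"clt":[61,45,35],"so":30,"ujm":[4,17,52]},"x":{"mu":{"cfh":29,"l":93,"srq":55,"tda":88},"wxk":{"e":37,"vjh":85,"zh":21},"zj":[86,43]}}
After op 10 (add /e/clt/1 41): {"btv":[{"bo":81,"xtc":23,"you":50},{"jn":64,"o":75,"u":20}],"e":{"clt":[61,41,45,35],"so":30,"ujm":[4,17,52]},"x":{"mu":{"cfh":29,"l":93,"srq":55,"tda":88},"wxk":{"e":37,"vjh":85,"zh":21},"zj":[86,43]}}
After op 11 (replace /btv/0/bo 2): {"btv":[{"bo":2,"xtc":23,"you":50},{"jn":64,"o":75,"u":20}],"e":{"clt":[61,41,45,35],"so":30,"ujm":[4,17,52]},"x":{"mu":{"cfh":29,"l":93,"srq":55,"tda":88},"wxk":{"e":37,"vjh":85,"zh":21},"zj":[86,43]}}
After op 12 (remove /e): {"btv":[{"bo":2,"xtc":23,"you":50},{"jn":64,"o":75,"u":20}],"x":{"mu":{"cfh":29,"l":93,"srq":55,"tda":88},"wxk":{"e":37,"vjh":85,"zh":21},"zj":[86,43]}}
After op 13 (add /x/zj/1 65): {"btv":[{"bo":2,"xtc":23,"you":50},{"jn":64,"o":75,"u":20}],"x":{"mu":{"cfh":29,"l":93,"srq":55,"tda":88},"wxk":{"e":37,"vjh":85,"zh":21},"zj":[86,65,43]}}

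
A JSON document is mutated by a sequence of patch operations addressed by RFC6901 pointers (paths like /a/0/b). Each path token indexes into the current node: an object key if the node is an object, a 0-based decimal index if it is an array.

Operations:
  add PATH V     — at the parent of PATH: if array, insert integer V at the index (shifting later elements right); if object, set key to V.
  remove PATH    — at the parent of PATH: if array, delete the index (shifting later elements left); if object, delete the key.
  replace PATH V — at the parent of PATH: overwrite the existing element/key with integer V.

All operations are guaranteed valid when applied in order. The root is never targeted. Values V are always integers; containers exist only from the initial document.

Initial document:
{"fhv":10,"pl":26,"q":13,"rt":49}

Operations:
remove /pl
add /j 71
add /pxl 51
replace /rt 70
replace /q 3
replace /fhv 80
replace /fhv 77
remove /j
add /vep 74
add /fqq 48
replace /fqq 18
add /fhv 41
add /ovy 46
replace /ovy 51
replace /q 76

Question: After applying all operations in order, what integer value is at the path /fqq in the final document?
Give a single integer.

After op 1 (remove /pl): {"fhv":10,"q":13,"rt":49}
After op 2 (add /j 71): {"fhv":10,"j":71,"q":13,"rt":49}
After op 3 (add /pxl 51): {"fhv":10,"j":71,"pxl":51,"q":13,"rt":49}
After op 4 (replace /rt 70): {"fhv":10,"j":71,"pxl":51,"q":13,"rt":70}
After op 5 (replace /q 3): {"fhv":10,"j":71,"pxl":51,"q":3,"rt":70}
After op 6 (replace /fhv 80): {"fhv":80,"j":71,"pxl":51,"q":3,"rt":70}
After op 7 (replace /fhv 77): {"fhv":77,"j":71,"pxl":51,"q":3,"rt":70}
After op 8 (remove /j): {"fhv":77,"pxl":51,"q":3,"rt":70}
After op 9 (add /vep 74): {"fhv":77,"pxl":51,"q":3,"rt":70,"vep":74}
After op 10 (add /fqq 48): {"fhv":77,"fqq":48,"pxl":51,"q":3,"rt":70,"vep":74}
After op 11 (replace /fqq 18): {"fhv":77,"fqq":18,"pxl":51,"q":3,"rt":70,"vep":74}
After op 12 (add /fhv 41): {"fhv":41,"fqq":18,"pxl":51,"q":3,"rt":70,"vep":74}
After op 13 (add /ovy 46): {"fhv":41,"fqq":18,"ovy":46,"pxl":51,"q":3,"rt":70,"vep":74}
After op 14 (replace /ovy 51): {"fhv":41,"fqq":18,"ovy":51,"pxl":51,"q":3,"rt":70,"vep":74}
After op 15 (replace /q 76): {"fhv":41,"fqq":18,"ovy":51,"pxl":51,"q":76,"rt":70,"vep":74}
Value at /fqq: 18

Answer: 18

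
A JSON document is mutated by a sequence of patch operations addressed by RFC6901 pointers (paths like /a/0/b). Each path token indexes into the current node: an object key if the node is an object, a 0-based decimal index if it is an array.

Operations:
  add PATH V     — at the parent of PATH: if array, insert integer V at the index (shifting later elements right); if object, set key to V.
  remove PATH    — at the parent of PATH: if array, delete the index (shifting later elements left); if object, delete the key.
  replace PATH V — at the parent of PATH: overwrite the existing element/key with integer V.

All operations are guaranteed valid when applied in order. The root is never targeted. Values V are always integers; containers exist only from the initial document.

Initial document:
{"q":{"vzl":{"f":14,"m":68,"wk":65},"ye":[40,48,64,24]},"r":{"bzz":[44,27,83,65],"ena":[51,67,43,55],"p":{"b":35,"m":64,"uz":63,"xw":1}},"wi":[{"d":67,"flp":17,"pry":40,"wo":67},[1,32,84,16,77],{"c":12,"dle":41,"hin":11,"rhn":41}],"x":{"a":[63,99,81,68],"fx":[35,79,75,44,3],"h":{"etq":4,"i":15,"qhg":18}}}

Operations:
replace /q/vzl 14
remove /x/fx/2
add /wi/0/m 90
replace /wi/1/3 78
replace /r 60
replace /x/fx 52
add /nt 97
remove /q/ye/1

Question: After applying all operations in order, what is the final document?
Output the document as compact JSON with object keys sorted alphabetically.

Answer: {"nt":97,"q":{"vzl":14,"ye":[40,64,24]},"r":60,"wi":[{"d":67,"flp":17,"m":90,"pry":40,"wo":67},[1,32,84,78,77],{"c":12,"dle":41,"hin":11,"rhn":41}],"x":{"a":[63,99,81,68],"fx":52,"h":{"etq":4,"i":15,"qhg":18}}}

Derivation:
After op 1 (replace /q/vzl 14): {"q":{"vzl":14,"ye":[40,48,64,24]},"r":{"bzz":[44,27,83,65],"ena":[51,67,43,55],"p":{"b":35,"m":64,"uz":63,"xw":1}},"wi":[{"d":67,"flp":17,"pry":40,"wo":67},[1,32,84,16,77],{"c":12,"dle":41,"hin":11,"rhn":41}],"x":{"a":[63,99,81,68],"fx":[35,79,75,44,3],"h":{"etq":4,"i":15,"qhg":18}}}
After op 2 (remove /x/fx/2): {"q":{"vzl":14,"ye":[40,48,64,24]},"r":{"bzz":[44,27,83,65],"ena":[51,67,43,55],"p":{"b":35,"m":64,"uz":63,"xw":1}},"wi":[{"d":67,"flp":17,"pry":40,"wo":67},[1,32,84,16,77],{"c":12,"dle":41,"hin":11,"rhn":41}],"x":{"a":[63,99,81,68],"fx":[35,79,44,3],"h":{"etq":4,"i":15,"qhg":18}}}
After op 3 (add /wi/0/m 90): {"q":{"vzl":14,"ye":[40,48,64,24]},"r":{"bzz":[44,27,83,65],"ena":[51,67,43,55],"p":{"b":35,"m":64,"uz":63,"xw":1}},"wi":[{"d":67,"flp":17,"m":90,"pry":40,"wo":67},[1,32,84,16,77],{"c":12,"dle":41,"hin":11,"rhn":41}],"x":{"a":[63,99,81,68],"fx":[35,79,44,3],"h":{"etq":4,"i":15,"qhg":18}}}
After op 4 (replace /wi/1/3 78): {"q":{"vzl":14,"ye":[40,48,64,24]},"r":{"bzz":[44,27,83,65],"ena":[51,67,43,55],"p":{"b":35,"m":64,"uz":63,"xw":1}},"wi":[{"d":67,"flp":17,"m":90,"pry":40,"wo":67},[1,32,84,78,77],{"c":12,"dle":41,"hin":11,"rhn":41}],"x":{"a":[63,99,81,68],"fx":[35,79,44,3],"h":{"etq":4,"i":15,"qhg":18}}}
After op 5 (replace /r 60): {"q":{"vzl":14,"ye":[40,48,64,24]},"r":60,"wi":[{"d":67,"flp":17,"m":90,"pry":40,"wo":67},[1,32,84,78,77],{"c":12,"dle":41,"hin":11,"rhn":41}],"x":{"a":[63,99,81,68],"fx":[35,79,44,3],"h":{"etq":4,"i":15,"qhg":18}}}
After op 6 (replace /x/fx 52): {"q":{"vzl":14,"ye":[40,48,64,24]},"r":60,"wi":[{"d":67,"flp":17,"m":90,"pry":40,"wo":67},[1,32,84,78,77],{"c":12,"dle":41,"hin":11,"rhn":41}],"x":{"a":[63,99,81,68],"fx":52,"h":{"etq":4,"i":15,"qhg":18}}}
After op 7 (add /nt 97): {"nt":97,"q":{"vzl":14,"ye":[40,48,64,24]},"r":60,"wi":[{"d":67,"flp":17,"m":90,"pry":40,"wo":67},[1,32,84,78,77],{"c":12,"dle":41,"hin":11,"rhn":41}],"x":{"a":[63,99,81,68],"fx":52,"h":{"etq":4,"i":15,"qhg":18}}}
After op 8 (remove /q/ye/1): {"nt":97,"q":{"vzl":14,"ye":[40,64,24]},"r":60,"wi":[{"d":67,"flp":17,"m":90,"pry":40,"wo":67},[1,32,84,78,77],{"c":12,"dle":41,"hin":11,"rhn":41}],"x":{"a":[63,99,81,68],"fx":52,"h":{"etq":4,"i":15,"qhg":18}}}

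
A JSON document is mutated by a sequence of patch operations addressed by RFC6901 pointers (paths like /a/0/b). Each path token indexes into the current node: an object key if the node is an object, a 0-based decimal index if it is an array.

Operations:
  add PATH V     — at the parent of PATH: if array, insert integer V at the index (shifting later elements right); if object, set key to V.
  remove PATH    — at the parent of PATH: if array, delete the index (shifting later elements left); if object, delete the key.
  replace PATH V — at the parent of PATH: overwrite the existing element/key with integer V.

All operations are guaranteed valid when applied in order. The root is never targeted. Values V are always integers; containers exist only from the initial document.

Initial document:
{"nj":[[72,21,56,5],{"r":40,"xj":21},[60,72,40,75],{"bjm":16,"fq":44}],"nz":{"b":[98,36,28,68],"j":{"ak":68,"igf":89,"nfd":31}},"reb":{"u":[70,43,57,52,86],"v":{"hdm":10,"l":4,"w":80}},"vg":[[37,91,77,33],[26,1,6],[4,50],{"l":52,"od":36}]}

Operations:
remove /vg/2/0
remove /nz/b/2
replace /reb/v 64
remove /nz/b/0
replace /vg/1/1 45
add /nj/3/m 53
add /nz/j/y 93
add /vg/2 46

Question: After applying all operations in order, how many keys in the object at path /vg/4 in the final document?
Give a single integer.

After op 1 (remove /vg/2/0): {"nj":[[72,21,56,5],{"r":40,"xj":21},[60,72,40,75],{"bjm":16,"fq":44}],"nz":{"b":[98,36,28,68],"j":{"ak":68,"igf":89,"nfd":31}},"reb":{"u":[70,43,57,52,86],"v":{"hdm":10,"l":4,"w":80}},"vg":[[37,91,77,33],[26,1,6],[50],{"l":52,"od":36}]}
After op 2 (remove /nz/b/2): {"nj":[[72,21,56,5],{"r":40,"xj":21},[60,72,40,75],{"bjm":16,"fq":44}],"nz":{"b":[98,36,68],"j":{"ak":68,"igf":89,"nfd":31}},"reb":{"u":[70,43,57,52,86],"v":{"hdm":10,"l":4,"w":80}},"vg":[[37,91,77,33],[26,1,6],[50],{"l":52,"od":36}]}
After op 3 (replace /reb/v 64): {"nj":[[72,21,56,5],{"r":40,"xj":21},[60,72,40,75],{"bjm":16,"fq":44}],"nz":{"b":[98,36,68],"j":{"ak":68,"igf":89,"nfd":31}},"reb":{"u":[70,43,57,52,86],"v":64},"vg":[[37,91,77,33],[26,1,6],[50],{"l":52,"od":36}]}
After op 4 (remove /nz/b/0): {"nj":[[72,21,56,5],{"r":40,"xj":21},[60,72,40,75],{"bjm":16,"fq":44}],"nz":{"b":[36,68],"j":{"ak":68,"igf":89,"nfd":31}},"reb":{"u":[70,43,57,52,86],"v":64},"vg":[[37,91,77,33],[26,1,6],[50],{"l":52,"od":36}]}
After op 5 (replace /vg/1/1 45): {"nj":[[72,21,56,5],{"r":40,"xj":21},[60,72,40,75],{"bjm":16,"fq":44}],"nz":{"b":[36,68],"j":{"ak":68,"igf":89,"nfd":31}},"reb":{"u":[70,43,57,52,86],"v":64},"vg":[[37,91,77,33],[26,45,6],[50],{"l":52,"od":36}]}
After op 6 (add /nj/3/m 53): {"nj":[[72,21,56,5],{"r":40,"xj":21},[60,72,40,75],{"bjm":16,"fq":44,"m":53}],"nz":{"b":[36,68],"j":{"ak":68,"igf":89,"nfd":31}},"reb":{"u":[70,43,57,52,86],"v":64},"vg":[[37,91,77,33],[26,45,6],[50],{"l":52,"od":36}]}
After op 7 (add /nz/j/y 93): {"nj":[[72,21,56,5],{"r":40,"xj":21},[60,72,40,75],{"bjm":16,"fq":44,"m":53}],"nz":{"b":[36,68],"j":{"ak":68,"igf":89,"nfd":31,"y":93}},"reb":{"u":[70,43,57,52,86],"v":64},"vg":[[37,91,77,33],[26,45,6],[50],{"l":52,"od":36}]}
After op 8 (add /vg/2 46): {"nj":[[72,21,56,5],{"r":40,"xj":21},[60,72,40,75],{"bjm":16,"fq":44,"m":53}],"nz":{"b":[36,68],"j":{"ak":68,"igf":89,"nfd":31,"y":93}},"reb":{"u":[70,43,57,52,86],"v":64},"vg":[[37,91,77,33],[26,45,6],46,[50],{"l":52,"od":36}]}
Size at path /vg/4: 2

Answer: 2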